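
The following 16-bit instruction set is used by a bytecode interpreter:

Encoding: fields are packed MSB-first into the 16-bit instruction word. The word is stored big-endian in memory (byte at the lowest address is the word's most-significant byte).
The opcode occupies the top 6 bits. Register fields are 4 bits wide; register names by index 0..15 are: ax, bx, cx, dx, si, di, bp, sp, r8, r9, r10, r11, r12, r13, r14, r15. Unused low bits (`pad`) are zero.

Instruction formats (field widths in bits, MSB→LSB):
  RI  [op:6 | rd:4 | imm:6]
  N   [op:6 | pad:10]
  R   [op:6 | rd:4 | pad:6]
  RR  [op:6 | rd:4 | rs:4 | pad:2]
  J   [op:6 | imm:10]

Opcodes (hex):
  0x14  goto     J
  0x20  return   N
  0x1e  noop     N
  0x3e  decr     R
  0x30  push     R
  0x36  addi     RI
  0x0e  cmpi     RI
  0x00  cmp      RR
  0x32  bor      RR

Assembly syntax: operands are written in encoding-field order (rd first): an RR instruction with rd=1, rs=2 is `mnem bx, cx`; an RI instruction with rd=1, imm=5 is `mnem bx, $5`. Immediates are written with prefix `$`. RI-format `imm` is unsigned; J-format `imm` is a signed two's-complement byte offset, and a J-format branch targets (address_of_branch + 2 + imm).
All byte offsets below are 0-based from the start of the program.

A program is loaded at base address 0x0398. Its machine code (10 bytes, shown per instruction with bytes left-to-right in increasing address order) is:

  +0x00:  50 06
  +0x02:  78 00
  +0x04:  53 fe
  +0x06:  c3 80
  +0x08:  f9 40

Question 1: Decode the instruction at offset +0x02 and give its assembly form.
@+02  big-endian(78 00) = 0x7800
  op=0x7800>>10=0x1e ⇒ noop (N)

noop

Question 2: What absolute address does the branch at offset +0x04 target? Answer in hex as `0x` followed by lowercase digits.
off 0x04: read 53 fe as big → 0x53fe
  opcode bits[15:10]=0x14: goto/J
  imm: (w>>0)&0x3ff=0x3fe (s10→-2) → $-2
  target = base 0x0398 + off 0x04 + 2 + imm -2 = 0x039c

0x039c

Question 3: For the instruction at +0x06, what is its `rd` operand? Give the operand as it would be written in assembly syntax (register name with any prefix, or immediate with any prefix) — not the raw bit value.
r14

+0x06: c3 80 ⇒ word 0xc380 (big)
  op=0xc380>>10=0x30 ⇒ push (R)
  rd: (w>>6)&0xf=0xe → r14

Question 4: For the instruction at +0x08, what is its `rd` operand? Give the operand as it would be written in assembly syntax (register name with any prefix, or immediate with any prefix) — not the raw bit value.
@+08  big-endian(f9 40) = 0xf940
  op=0xf940>>10=0x3e ⇒ decr (R)
  rd@[9:6]=0x5 ⇒ di

di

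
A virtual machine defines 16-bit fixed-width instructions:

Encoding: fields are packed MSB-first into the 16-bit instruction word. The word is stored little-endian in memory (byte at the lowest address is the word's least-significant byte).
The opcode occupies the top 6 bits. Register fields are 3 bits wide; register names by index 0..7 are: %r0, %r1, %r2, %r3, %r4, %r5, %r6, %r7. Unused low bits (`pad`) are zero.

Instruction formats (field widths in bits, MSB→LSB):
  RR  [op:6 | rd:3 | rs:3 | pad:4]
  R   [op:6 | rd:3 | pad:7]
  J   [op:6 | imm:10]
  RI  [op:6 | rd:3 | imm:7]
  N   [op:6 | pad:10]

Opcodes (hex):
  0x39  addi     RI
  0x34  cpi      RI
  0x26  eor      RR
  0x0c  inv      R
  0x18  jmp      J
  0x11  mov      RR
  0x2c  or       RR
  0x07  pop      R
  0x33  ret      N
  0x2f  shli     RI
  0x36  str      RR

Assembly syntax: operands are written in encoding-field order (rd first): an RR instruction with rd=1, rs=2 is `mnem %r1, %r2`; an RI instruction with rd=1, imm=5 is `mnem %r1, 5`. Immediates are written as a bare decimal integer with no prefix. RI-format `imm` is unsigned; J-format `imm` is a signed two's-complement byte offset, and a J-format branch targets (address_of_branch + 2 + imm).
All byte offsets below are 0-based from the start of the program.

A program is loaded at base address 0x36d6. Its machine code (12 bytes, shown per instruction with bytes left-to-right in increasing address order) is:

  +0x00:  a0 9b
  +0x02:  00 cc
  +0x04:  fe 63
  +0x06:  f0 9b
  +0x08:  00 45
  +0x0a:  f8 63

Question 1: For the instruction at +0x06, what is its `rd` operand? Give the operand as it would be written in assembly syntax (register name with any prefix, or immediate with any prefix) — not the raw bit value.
%r7

off 0x06: read f0 9b as little → 0x9bf0
  top 6b → 0x26 → eor [RR]
  rd: (w>>7)&0x7=0x7 → %r7
  rs: (w>>4)&0x7=0x7 → %r7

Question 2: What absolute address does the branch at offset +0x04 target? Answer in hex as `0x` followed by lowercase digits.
0x36da

+0x04: fe 63 ⇒ word 0x63fe (little)
  opcode bits[15:10]=0x18: jmp/J
  imm: (w>>0)&0x3ff=0x3fe (s10→-2) → -2
  target = base 0x36d6 + off 0x04 + 2 + imm -2 = 0x36da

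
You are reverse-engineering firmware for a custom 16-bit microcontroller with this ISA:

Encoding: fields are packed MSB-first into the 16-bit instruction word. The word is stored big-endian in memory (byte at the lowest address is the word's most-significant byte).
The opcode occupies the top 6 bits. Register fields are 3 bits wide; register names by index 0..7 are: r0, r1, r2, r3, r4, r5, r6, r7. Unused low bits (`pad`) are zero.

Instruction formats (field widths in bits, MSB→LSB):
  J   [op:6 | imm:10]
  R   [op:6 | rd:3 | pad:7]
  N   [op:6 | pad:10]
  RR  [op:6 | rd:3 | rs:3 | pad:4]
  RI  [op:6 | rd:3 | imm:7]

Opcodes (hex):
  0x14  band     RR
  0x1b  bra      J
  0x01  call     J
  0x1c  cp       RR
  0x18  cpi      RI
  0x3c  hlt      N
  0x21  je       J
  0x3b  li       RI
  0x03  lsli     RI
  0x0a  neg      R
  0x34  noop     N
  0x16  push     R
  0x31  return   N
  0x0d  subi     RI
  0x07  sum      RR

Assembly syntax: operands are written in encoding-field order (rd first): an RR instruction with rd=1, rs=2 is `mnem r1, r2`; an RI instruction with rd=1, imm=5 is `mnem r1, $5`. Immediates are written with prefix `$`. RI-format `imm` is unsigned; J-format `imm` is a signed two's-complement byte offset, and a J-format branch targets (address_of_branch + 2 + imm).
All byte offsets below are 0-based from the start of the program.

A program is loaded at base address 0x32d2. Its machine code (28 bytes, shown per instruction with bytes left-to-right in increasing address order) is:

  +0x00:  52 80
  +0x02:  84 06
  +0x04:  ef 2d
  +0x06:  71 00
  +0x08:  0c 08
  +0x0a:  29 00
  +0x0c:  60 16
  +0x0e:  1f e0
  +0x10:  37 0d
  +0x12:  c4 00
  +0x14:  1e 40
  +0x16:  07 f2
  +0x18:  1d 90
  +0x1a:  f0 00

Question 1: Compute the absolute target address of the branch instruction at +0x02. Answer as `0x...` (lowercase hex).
0x32dc

[02] 84 06 → 0x8406
  opcode bits[15:10]=0x21: je/J
  [9:0] imm=6 = $6
  target = base 0x32d2 + off 0x02 + 2 + imm 6 = 0x32dc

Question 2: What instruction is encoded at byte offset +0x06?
cp r2, r0

[06] 71 00 → 0x7100
  op=0x7100>>10=0x1c ⇒ cp (RR)
  rd@[9:7]=0x2 ⇒ r2
  rs@[6:4]=0x0 ⇒ r0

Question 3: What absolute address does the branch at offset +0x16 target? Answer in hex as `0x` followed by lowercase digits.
0x32dc

off 0x16: read 07 f2 as big → 0x07f2
  opcode bits[15:10]=0x1: call/J
  imm: (w>>0)&0x3ff=0x3f2 (s10→-14) → $-14
  target = base 0x32d2 + off 0x16 + 2 + imm -14 = 0x32dc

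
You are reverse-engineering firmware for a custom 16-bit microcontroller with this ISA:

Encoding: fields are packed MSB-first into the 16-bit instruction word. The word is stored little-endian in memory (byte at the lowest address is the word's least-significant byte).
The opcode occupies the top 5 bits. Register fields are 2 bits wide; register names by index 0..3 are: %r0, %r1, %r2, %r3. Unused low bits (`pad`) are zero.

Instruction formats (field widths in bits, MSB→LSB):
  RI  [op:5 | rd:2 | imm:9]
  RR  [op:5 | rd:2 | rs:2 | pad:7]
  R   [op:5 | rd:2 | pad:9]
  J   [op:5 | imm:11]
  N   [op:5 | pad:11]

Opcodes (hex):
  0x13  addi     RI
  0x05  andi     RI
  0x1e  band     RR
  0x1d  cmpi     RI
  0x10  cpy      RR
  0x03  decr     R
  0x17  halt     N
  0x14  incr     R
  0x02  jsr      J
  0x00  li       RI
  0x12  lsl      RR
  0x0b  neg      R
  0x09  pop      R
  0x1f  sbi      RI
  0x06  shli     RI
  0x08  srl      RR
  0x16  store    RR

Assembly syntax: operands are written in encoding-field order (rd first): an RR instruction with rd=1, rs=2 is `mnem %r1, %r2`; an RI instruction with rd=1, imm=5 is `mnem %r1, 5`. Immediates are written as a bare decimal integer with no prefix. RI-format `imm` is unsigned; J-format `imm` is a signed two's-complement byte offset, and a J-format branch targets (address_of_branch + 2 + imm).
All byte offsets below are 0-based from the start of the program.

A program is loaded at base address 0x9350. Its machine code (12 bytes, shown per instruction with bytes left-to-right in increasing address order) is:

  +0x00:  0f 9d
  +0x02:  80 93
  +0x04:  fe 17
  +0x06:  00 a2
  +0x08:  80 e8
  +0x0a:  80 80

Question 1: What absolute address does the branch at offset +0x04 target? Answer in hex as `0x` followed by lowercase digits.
+0x04: fe 17 ⇒ word 0x17fe (little)
  op=0x17fe>>11=0x2 ⇒ jsr (J)
  [10:0] imm=2046 (s11→-2) = -2
  target = base 0x9350 + off 0x04 + 2 + imm -2 = 0x9354

0x9354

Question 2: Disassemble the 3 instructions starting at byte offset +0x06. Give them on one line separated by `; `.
incr %r1; cmpi %r0, 128; cpy %r0, %r1

[06] 00 a2 → 0xa200
  op=0xa200>>11=0x14 ⇒ incr (R)
  rd@[10:9]=0x1 ⇒ %r1
[08] 80 e8 → 0xe880
  op=0xe880>>11=0x1d ⇒ cmpi (RI)
  rd@[10:9]=0x0 ⇒ %r0
  imm@[8:0]=0x80 ⇒ 128
[0a] 80 80 → 0x8080
  op=0x8080>>11=0x10 ⇒ cpy (RR)
  rd@[10:9]=0x0 ⇒ %r0
  rs@[8:7]=0x1 ⇒ %r1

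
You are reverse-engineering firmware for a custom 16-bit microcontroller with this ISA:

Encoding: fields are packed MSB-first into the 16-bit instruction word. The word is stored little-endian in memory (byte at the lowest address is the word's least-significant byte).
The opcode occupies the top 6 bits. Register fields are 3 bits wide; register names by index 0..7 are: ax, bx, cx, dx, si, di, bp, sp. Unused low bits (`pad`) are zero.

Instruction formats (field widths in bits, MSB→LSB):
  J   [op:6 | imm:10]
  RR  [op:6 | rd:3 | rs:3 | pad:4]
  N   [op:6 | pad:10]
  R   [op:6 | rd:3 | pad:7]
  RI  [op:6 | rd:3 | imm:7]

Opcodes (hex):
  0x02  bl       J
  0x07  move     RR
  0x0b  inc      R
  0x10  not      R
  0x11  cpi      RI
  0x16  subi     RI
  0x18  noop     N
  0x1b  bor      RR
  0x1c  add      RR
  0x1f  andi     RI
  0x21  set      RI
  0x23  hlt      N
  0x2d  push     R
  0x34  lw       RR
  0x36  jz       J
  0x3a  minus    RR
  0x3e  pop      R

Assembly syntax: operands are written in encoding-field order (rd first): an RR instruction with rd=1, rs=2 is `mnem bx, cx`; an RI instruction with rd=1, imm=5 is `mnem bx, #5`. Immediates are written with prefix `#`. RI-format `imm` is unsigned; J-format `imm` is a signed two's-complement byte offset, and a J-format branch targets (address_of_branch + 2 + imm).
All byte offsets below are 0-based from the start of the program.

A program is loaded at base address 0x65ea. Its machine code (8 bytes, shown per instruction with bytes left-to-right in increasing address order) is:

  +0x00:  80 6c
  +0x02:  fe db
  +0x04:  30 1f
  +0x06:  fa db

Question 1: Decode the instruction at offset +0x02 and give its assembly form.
off 0x02: read fe db as little → 0xdbfe
  op=0xdbfe>>10=0x36 ⇒ jz (J)
  [9:0] imm=1022 (s10→-2) = #-2

jz #-2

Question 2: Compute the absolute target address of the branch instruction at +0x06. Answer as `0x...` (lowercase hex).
off 0x06: read fa db as little → 0xdbfa
  op=0xdbfa>>10=0x36 ⇒ jz (J)
  imm: (w>>0)&0x3ff=0x3fa (s10→-6) → #-6
  target = base 0x65ea + off 0x06 + 2 + imm -6 = 0x65ec

0x65ec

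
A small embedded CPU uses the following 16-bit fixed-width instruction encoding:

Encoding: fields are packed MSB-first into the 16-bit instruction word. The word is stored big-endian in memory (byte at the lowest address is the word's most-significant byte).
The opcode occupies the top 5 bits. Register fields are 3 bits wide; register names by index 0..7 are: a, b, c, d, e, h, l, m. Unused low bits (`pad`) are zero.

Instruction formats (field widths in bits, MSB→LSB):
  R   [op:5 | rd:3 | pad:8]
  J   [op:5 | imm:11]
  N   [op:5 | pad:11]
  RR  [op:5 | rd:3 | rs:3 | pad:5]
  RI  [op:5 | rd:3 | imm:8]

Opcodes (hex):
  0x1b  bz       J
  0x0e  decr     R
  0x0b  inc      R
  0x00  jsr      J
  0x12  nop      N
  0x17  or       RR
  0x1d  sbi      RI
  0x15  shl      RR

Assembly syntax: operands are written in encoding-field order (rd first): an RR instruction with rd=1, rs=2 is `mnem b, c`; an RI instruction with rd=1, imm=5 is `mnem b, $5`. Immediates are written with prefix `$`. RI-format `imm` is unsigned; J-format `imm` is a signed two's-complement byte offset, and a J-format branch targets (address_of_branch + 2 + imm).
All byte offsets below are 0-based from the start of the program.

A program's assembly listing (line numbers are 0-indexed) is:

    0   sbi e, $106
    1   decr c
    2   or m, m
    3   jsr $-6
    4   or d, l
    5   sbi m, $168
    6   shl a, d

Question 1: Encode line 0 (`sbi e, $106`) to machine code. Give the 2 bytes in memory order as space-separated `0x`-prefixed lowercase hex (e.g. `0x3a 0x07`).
L0: sbi op=0x1d:5|rd=4:3|imm=106:8 ⇒ 0xec6a ⇒ big ec 6a

0xec 0x6a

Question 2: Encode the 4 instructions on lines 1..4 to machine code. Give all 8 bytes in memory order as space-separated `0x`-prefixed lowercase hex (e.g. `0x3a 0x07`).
0x72 0x00 0xbf 0xe0 0x07 0xfa 0xbb 0xc0

1. decr fields op=0xe:5|rd=2:3|pad=0:8 → word 7200h → 72 00
2. or fields op=0x17:5|rd=7:3|rs=7:3|pad=0:5 → word bfe0h → bf e0
3. jsr fields op=0x0:5|imm=-6:11 → word 07fah → 07 fa
4. or fields op=0x17:5|rd=3:3|rs=6:3|pad=0:5 → word bbc0h → bb c0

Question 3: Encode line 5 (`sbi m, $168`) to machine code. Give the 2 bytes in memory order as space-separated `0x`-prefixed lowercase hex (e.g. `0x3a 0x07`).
0xef 0xa8

line 5 (sbi): pack op=0x1d:5|rd=7:3|imm=168:8 = 0xefa8; big→ ef a8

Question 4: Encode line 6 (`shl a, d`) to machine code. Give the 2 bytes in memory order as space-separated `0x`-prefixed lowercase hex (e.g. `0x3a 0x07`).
0xa8 0x60

line 6 (shl): pack op=0x15:5|rd=0:3|rs=3:3|pad=0:5 = 0xa860; big→ a8 60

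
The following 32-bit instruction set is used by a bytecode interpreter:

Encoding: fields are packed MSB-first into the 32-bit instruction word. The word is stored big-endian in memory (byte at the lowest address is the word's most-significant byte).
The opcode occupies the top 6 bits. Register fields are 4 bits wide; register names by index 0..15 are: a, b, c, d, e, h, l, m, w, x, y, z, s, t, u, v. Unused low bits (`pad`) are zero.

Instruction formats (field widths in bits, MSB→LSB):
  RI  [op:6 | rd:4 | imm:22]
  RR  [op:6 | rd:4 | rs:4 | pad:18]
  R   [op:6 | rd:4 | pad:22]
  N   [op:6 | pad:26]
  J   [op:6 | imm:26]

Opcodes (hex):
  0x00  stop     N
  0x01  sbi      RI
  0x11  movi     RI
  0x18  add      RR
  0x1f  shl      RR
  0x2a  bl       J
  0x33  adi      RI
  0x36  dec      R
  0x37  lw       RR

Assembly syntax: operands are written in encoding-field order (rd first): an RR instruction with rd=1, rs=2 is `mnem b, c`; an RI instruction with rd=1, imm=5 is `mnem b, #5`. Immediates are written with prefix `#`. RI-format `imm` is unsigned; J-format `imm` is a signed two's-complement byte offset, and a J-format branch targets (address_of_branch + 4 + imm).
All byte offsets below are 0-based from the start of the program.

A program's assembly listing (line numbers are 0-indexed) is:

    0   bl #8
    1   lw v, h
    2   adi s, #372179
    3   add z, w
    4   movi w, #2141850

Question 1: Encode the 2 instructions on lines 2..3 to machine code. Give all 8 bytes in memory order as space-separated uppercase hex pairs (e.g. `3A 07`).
L2: adi op=0x33:6|rd=12:4|imm=372179:22 ⇒ 0xcf05add3 ⇒ big cf 05 ad d3
L3: add op=0x18:6|rd=11:4|rs=8:4|pad=0:18 ⇒ 0x62e00000 ⇒ big 62 e0 00 00

CF 05 AD D3 62 E0 00 00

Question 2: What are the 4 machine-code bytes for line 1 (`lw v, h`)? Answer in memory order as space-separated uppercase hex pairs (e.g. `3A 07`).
DF D4 00 00

L1: lw op=0x37:6|rd=15:4|rs=5:4|pad=0:18 ⇒ 0xdfd40000 ⇒ big df d4 00 00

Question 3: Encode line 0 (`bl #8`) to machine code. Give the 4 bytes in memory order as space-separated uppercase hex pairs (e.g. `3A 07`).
L0: bl op=0x2a:6|imm=8:26 ⇒ 0xa8000008 ⇒ big a8 00 00 08

A8 00 00 08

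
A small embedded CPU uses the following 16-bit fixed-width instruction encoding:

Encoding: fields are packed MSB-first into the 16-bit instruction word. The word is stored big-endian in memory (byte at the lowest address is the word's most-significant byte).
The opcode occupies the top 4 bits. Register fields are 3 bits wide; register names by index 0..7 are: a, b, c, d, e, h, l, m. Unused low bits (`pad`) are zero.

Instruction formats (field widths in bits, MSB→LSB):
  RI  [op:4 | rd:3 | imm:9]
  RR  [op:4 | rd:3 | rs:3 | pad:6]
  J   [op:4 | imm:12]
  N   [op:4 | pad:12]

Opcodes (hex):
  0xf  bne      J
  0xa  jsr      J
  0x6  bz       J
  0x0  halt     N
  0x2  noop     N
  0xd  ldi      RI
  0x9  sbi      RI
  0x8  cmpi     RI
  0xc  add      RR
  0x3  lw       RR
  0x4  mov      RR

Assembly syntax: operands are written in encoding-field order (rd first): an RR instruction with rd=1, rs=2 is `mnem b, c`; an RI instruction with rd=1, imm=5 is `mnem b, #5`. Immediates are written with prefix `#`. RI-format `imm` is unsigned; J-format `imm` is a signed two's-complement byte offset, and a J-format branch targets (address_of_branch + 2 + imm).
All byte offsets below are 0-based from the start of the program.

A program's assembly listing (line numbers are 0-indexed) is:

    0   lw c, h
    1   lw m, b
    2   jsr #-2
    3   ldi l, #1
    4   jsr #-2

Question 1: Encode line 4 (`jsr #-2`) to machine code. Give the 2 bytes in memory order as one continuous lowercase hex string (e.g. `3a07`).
L4: jsr op=0xa:4|imm=-2:12 ⇒ 0xaffe ⇒ big af fe

affe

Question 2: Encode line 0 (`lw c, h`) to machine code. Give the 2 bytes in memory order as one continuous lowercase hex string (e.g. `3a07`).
3540

line 0 (lw): pack op=0x3:4|rd=2:3|rs=5:3|pad=0:6 = 0x3540; big→ 35 40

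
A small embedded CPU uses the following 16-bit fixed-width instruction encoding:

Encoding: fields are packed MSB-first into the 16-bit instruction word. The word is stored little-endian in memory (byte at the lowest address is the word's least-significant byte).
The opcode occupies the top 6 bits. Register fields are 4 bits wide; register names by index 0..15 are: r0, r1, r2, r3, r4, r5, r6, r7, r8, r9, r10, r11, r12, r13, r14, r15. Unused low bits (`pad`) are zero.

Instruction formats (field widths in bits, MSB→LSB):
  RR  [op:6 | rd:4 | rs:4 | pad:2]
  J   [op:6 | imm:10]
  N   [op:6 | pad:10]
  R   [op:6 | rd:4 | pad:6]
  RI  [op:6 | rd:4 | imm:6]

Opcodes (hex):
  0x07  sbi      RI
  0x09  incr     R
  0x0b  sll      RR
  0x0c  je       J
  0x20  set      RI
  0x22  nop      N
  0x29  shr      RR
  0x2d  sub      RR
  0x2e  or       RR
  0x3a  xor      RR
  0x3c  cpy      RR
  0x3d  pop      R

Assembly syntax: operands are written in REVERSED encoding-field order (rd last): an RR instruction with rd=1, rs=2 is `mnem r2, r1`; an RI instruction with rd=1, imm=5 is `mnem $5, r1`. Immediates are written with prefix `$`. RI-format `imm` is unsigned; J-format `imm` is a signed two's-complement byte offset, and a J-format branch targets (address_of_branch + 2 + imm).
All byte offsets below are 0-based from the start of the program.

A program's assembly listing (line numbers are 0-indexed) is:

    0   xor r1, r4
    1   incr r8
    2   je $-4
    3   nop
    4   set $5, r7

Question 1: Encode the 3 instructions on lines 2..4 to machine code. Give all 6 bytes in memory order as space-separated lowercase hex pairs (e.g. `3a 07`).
2. je fields op=0xc:6|imm=-4:10 → word 33fch → fc 33
3. nop fields op=0x22:6|pad=0:10 → word 8800h → 00 88
4. set fields op=0x20:6|rd=7:4|imm=5:6 → word 81c5h → c5 81

fc 33 00 88 c5 81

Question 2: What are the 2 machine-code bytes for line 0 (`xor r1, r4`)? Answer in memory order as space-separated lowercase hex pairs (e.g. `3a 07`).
line 0 (xor): pack op=0x3a:6|rd=4:4|rs=1:4|pad=0:2 = 0xe904; little→ 04 e9

04 e9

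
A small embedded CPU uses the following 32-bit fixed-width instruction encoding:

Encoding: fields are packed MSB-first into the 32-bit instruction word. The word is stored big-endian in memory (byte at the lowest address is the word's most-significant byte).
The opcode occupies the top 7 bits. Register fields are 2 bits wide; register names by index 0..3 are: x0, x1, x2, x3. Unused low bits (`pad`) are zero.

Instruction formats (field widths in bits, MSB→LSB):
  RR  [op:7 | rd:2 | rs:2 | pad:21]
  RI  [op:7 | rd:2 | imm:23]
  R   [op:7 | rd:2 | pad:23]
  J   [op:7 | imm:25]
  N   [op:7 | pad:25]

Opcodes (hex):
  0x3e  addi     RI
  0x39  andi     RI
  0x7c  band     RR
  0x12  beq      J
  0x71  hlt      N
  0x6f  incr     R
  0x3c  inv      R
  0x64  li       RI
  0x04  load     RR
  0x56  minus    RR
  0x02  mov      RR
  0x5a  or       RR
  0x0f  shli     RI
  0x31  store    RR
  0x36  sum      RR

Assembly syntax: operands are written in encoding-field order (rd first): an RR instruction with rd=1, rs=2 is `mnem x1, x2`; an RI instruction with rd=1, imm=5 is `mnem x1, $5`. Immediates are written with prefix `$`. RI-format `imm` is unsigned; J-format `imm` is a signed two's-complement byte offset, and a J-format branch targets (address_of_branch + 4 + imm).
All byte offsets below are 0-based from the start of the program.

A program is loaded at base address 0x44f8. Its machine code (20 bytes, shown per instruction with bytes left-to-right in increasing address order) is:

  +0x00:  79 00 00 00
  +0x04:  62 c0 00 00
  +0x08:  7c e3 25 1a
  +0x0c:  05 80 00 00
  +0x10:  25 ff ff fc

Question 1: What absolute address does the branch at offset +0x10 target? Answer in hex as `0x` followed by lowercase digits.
off 0x10: read 25 ff ff fc as big → 0x25fffffc
  opcode bits[31:25]=0x12: beq/J
  [24:0] imm=33554428 (s25→-4) = $-4
  target = base 0x44f8 + off 0x10 + 4 + imm -4 = 0x4508

0x4508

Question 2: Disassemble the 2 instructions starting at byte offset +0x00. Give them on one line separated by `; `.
off 0x00: read 79 00 00 00 as big → 0x79000000
  opcode bits[31:25]=0x3c: inv/R
  [24:23] rd=2 = x2
off 0x04: read 62 c0 00 00 as big → 0x62c00000
  opcode bits[31:25]=0x31: store/RR
  [24:23] rd=1 = x1
  [22:21] rs=2 = x2

inv x2; store x1, x2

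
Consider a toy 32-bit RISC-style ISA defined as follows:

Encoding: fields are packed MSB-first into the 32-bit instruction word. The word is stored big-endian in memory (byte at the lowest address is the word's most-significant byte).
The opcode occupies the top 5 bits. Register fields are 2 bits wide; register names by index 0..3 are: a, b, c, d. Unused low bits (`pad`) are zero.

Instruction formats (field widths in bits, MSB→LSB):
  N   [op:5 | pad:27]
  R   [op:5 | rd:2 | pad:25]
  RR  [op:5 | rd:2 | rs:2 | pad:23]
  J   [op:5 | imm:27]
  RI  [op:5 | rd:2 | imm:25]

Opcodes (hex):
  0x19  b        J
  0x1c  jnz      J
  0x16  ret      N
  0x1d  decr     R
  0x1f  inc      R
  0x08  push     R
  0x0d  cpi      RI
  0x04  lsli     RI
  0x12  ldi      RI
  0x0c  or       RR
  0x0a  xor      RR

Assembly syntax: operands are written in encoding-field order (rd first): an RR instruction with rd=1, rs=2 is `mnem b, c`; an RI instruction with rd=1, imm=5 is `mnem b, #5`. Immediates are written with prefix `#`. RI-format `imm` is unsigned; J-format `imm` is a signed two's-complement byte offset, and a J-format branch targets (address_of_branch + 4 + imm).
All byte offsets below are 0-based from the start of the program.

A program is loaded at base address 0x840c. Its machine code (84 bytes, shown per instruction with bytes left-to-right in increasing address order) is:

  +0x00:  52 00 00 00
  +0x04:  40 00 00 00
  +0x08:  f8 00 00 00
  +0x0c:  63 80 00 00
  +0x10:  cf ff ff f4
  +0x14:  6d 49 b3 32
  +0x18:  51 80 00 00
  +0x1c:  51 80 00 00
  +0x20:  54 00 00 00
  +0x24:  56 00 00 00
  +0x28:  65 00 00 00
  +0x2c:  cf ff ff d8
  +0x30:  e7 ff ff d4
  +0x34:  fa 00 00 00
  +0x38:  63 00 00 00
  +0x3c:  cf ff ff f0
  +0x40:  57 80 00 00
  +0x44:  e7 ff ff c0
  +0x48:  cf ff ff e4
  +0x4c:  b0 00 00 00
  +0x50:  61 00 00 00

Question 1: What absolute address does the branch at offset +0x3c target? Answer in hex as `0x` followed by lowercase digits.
+0x3c: cf ff ff f0 ⇒ word 0xcffffff0 (big)
  top 5b → 0x19 → b [J]
  imm: (w>>0)&0x7ffffff=0x7fffff0 (s27→-16) → #-16
  target = base 0x840c + off 0x3c + 4 + imm -16 = 0x843c

0x843c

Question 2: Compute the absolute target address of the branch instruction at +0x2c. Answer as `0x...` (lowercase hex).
off 0x2c: read cf ff ff d8 as big → 0xcfffffd8
  opcode bits[31:27]=0x19: b/J
  imm@[26:0]=0x7ffffd8 (s27→-40) ⇒ #-40
  target = base 0x840c + off 0x2c + 4 + imm -40 = 0x8414

0x8414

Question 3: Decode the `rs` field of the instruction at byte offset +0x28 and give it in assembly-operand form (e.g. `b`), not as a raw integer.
c

@+28  big-endian(65 00 00 00) = 0x65000000
  top 5b → 0xc → or [RR]
  rd@[26:25]=0x2 ⇒ c
  rs@[24:23]=0x2 ⇒ c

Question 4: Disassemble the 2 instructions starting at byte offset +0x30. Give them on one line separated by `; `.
[30] e7 ff ff d4 → 0xe7ffffd4
  top 5b → 0x1c → jnz [J]
  [26:0] imm=134217684 (s27→-44) = #-44
[34] fa 00 00 00 → 0xfa000000
  top 5b → 0x1f → inc [R]
  [26:25] rd=1 = b

jnz #-44; inc b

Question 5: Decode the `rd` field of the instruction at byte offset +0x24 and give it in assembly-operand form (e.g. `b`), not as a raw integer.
d

@+24  big-endian(56 00 00 00) = 0x56000000
  op=0x56000000>>27=0xa ⇒ xor (RR)
  [26:25] rd=3 = d
  [24:23] rs=0 = a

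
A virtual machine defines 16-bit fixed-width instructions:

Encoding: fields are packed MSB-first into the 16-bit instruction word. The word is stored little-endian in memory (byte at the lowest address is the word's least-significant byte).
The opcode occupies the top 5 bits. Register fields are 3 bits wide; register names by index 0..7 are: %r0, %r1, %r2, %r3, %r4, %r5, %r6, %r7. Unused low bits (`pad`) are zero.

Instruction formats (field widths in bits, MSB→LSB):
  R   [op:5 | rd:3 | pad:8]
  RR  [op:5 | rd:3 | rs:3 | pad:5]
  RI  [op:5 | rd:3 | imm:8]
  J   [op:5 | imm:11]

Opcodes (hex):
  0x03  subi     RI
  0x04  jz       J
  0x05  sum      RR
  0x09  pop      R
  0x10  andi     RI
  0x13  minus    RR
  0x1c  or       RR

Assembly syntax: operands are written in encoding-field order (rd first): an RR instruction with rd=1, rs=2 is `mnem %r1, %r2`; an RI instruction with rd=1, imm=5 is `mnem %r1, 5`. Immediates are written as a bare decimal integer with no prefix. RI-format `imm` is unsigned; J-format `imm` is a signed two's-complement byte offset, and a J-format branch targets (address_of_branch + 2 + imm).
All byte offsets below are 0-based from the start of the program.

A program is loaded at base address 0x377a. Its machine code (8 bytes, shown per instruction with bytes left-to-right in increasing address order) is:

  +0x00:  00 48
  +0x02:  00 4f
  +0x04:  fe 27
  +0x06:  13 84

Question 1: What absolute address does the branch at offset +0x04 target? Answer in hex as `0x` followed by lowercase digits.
off 0x04: read fe 27 as little → 0x27fe
  op=0x27fe>>11=0x4 ⇒ jz (J)
  [10:0] imm=2046 (s11→-2) = -2
  target = base 0x377a + off 0x04 + 2 + imm -2 = 0x377e

0x377e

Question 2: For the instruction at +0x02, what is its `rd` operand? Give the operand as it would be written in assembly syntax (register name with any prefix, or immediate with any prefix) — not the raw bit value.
%r7

@+02  little-endian(00 4f) = 0x4f00
  opcode bits[15:11]=0x9: pop/R
  rd@[10:8]=0x7 ⇒ %r7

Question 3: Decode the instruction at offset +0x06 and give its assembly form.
andi %r4, 19

+0x06: 13 84 ⇒ word 0x8413 (little)
  top 5b → 0x10 → andi [RI]
  rd@[10:8]=0x4 ⇒ %r4
  imm@[7:0]=0x13 ⇒ 19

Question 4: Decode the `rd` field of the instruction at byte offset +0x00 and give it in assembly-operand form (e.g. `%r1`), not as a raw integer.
off 0x00: read 00 48 as little → 0x4800
  top 5b → 0x9 → pop [R]
  rd: (w>>8)&0x7=0x0 → %r0

%r0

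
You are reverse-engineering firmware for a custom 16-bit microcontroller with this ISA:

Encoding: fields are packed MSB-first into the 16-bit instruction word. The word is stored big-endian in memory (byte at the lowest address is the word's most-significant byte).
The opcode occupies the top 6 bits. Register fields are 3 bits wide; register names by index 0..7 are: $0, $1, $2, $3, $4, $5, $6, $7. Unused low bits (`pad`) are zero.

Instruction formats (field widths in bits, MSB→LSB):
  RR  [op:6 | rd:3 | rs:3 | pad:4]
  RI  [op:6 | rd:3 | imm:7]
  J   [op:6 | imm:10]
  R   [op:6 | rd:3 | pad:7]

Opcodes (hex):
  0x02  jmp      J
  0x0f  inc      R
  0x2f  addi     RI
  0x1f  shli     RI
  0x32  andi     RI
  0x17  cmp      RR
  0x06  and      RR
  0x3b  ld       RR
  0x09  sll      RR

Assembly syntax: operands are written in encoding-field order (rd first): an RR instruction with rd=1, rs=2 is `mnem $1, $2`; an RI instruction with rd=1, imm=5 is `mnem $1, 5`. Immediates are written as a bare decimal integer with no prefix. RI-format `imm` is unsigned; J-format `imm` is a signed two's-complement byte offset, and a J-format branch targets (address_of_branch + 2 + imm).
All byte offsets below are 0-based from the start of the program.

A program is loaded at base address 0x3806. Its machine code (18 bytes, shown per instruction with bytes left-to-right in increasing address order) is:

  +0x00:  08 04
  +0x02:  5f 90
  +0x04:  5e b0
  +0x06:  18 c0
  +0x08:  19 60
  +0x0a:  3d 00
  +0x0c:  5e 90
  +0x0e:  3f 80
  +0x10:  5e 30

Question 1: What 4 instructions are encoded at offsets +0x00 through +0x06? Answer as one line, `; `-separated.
jmp 4; cmp $7, $1; cmp $5, $3; and $1, $4

+0x00: 08 04 ⇒ word 0x0804 (big)
  opcode bits[15:10]=0x2: jmp/J
  imm@[9:0]=0x4 ⇒ 4
+0x02: 5f 90 ⇒ word 0x5f90 (big)
  opcode bits[15:10]=0x17: cmp/RR
  rd@[9:7]=0x7 ⇒ $7
  rs@[6:4]=0x1 ⇒ $1
+0x04: 5e b0 ⇒ word 0x5eb0 (big)
  opcode bits[15:10]=0x17: cmp/RR
  rd@[9:7]=0x5 ⇒ $5
  rs@[6:4]=0x3 ⇒ $3
+0x06: 18 c0 ⇒ word 0x18c0 (big)
  opcode bits[15:10]=0x6: and/RR
  rd@[9:7]=0x1 ⇒ $1
  rs@[6:4]=0x4 ⇒ $4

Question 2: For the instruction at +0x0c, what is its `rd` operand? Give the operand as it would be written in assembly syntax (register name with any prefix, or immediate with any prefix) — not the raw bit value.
@+0c  big-endian(5e 90) = 0x5e90
  top 6b → 0x17 → cmp [RR]
  [9:7] rd=5 = $5
  [6:4] rs=1 = $1

$5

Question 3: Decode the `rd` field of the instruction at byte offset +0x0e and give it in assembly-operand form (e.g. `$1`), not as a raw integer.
$7

@+0e  big-endian(3f 80) = 0x3f80
  opcode bits[15:10]=0xf: inc/R
  rd: (w>>7)&0x7=0x7 → $7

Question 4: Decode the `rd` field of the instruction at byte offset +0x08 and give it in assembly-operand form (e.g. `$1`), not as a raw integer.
@+08  big-endian(19 60) = 0x1960
  op=0x1960>>10=0x6 ⇒ and (RR)
  rd@[9:7]=0x2 ⇒ $2
  rs@[6:4]=0x6 ⇒ $6

$2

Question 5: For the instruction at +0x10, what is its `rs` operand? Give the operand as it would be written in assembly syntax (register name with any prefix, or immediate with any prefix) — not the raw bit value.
+0x10: 5e 30 ⇒ word 0x5e30 (big)
  op=0x5e30>>10=0x17 ⇒ cmp (RR)
  [9:7] rd=4 = $4
  [6:4] rs=3 = $3

$3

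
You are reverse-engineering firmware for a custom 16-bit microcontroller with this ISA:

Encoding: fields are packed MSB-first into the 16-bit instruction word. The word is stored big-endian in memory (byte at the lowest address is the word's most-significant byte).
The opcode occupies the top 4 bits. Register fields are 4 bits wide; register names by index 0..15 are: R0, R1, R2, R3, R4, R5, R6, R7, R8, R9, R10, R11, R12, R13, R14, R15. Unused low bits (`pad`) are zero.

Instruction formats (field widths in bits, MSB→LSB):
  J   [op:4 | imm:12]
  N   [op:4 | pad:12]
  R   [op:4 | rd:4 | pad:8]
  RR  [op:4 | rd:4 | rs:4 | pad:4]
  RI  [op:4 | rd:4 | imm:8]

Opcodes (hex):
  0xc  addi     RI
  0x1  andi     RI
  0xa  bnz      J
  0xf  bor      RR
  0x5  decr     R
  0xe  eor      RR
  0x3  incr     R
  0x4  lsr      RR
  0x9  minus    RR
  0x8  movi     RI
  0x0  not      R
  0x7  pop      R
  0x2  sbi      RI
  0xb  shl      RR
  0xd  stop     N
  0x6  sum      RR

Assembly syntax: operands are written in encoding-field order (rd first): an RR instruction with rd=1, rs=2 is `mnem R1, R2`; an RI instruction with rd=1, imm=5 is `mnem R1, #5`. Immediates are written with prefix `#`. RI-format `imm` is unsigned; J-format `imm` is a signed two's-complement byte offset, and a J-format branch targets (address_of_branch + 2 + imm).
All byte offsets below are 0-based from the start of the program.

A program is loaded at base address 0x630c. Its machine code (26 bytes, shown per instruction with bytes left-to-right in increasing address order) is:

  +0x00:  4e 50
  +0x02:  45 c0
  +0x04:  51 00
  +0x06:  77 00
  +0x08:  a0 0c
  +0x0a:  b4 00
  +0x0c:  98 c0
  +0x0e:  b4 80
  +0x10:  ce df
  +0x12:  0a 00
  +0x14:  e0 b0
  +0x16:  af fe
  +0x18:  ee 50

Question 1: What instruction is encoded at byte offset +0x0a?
off 0x0a: read b4 00 as big → 0xb400
  top 4b → 0xb → shl [RR]
  rd@[11:8]=0x4 ⇒ R4
  rs@[7:4]=0x0 ⇒ R0

shl R4, R0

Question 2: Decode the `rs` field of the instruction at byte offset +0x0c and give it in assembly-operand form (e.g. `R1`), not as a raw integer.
R12

[0c] 98 c0 → 0x98c0
  top 4b → 0x9 → minus [RR]
  [11:8] rd=8 = R8
  [7:4] rs=12 = R12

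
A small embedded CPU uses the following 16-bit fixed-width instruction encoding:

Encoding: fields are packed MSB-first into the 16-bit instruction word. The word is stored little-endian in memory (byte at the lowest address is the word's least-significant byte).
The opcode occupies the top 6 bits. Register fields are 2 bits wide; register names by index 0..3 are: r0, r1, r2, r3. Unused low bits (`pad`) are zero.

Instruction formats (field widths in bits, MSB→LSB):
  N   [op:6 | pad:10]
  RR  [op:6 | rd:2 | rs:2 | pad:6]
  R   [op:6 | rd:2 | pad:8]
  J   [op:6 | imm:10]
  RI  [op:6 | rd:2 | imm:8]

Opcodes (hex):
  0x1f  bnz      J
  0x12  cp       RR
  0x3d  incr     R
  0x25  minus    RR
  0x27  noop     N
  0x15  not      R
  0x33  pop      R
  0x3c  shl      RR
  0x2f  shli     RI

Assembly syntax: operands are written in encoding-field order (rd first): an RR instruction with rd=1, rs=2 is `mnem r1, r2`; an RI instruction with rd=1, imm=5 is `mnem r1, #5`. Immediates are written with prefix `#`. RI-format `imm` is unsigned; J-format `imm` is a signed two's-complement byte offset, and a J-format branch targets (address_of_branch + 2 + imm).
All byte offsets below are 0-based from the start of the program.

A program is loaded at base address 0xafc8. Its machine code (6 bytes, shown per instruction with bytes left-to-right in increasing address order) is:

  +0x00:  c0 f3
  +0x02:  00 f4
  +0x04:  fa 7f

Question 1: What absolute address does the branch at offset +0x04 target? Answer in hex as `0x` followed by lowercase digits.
[04] fa 7f → 0x7ffa
  op=0x7ffa>>10=0x1f ⇒ bnz (J)
  imm@[9:0]=0x3fa (s10→-6) ⇒ #-6
  target = base 0xafc8 + off 0x04 + 2 + imm -6 = 0xafc8

0xafc8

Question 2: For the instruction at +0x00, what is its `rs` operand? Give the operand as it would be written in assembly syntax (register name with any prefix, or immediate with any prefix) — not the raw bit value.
r3

@+00  little-endian(c0 f3) = 0xf3c0
  opcode bits[15:10]=0x3c: shl/RR
  rd@[9:8]=0x3 ⇒ r3
  rs@[7:6]=0x3 ⇒ r3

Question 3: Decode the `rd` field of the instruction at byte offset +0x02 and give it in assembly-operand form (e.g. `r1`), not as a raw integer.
r0

@+02  little-endian(00 f4) = 0xf400
  opcode bits[15:10]=0x3d: incr/R
  rd@[9:8]=0x0 ⇒ r0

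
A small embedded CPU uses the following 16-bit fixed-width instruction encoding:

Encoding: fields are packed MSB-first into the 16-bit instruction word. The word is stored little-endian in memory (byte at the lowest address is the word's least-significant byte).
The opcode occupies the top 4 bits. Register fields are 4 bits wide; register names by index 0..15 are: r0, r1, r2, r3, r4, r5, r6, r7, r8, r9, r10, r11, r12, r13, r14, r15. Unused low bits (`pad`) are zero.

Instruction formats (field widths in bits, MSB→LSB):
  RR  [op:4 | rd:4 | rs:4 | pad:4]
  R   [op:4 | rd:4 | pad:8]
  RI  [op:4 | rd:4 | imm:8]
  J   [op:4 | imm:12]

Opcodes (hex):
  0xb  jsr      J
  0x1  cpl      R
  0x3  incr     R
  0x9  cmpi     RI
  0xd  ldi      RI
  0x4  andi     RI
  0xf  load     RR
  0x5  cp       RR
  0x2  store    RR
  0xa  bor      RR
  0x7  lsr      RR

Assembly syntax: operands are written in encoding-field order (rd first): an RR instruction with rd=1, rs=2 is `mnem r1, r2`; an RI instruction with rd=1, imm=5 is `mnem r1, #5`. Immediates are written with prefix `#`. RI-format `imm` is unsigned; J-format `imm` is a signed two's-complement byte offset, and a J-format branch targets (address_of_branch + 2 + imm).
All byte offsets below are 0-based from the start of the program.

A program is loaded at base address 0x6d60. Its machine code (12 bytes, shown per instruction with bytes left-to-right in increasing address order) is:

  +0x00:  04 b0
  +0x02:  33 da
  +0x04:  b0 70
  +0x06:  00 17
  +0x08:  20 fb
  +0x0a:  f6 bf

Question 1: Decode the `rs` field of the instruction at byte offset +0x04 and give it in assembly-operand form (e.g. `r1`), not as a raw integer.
[04] b0 70 → 0x70b0
  top 4b → 0x7 → lsr [RR]
  rd@[11:8]=0x0 ⇒ r0
  rs@[7:4]=0xb ⇒ r11

r11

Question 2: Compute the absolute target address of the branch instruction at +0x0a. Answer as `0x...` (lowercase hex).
[0a] f6 bf → 0xbff6
  top 4b → 0xb → jsr [J]
  imm: (w>>0)&0xfff=0xff6 (s12→-10) → #-10
  target = base 0x6d60 + off 0x0a + 2 + imm -10 = 0x6d62

0x6d62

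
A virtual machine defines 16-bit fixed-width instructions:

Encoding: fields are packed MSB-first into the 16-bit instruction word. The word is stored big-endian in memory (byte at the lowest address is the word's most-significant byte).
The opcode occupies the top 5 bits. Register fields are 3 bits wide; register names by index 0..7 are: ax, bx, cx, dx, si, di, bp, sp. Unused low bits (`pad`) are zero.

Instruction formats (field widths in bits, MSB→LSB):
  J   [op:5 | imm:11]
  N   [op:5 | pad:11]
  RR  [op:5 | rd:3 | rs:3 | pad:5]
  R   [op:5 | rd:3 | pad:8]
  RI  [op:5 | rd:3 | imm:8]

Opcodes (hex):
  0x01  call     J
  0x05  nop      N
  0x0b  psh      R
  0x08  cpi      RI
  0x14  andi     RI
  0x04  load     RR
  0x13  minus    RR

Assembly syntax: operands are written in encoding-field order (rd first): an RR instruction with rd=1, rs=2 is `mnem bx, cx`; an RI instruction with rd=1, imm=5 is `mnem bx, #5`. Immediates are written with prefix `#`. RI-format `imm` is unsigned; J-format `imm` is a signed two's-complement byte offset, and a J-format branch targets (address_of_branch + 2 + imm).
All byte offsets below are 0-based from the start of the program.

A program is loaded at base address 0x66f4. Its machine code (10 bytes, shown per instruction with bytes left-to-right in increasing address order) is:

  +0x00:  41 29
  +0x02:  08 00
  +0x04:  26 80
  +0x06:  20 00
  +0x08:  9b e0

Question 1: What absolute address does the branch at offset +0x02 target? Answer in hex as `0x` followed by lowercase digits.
+0x02: 08 00 ⇒ word 0x0800 (big)
  opcode bits[15:11]=0x1: call/J
  imm: (w>>0)&0x7ff=0x0 → #0
  target = base 0x66f4 + off 0x02 + 2 + imm 0 = 0x66f8

0x66f8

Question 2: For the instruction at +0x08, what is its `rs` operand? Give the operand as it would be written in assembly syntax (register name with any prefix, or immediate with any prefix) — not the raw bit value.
off 0x08: read 9b e0 as big → 0x9be0
  top 5b → 0x13 → minus [RR]
  [10:8] rd=3 = dx
  [7:5] rs=7 = sp

sp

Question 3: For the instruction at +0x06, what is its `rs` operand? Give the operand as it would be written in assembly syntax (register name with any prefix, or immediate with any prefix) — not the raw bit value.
off 0x06: read 20 00 as big → 0x2000
  op=0x2000>>11=0x4 ⇒ load (RR)
  rd@[10:8]=0x0 ⇒ ax
  rs@[7:5]=0x0 ⇒ ax

ax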